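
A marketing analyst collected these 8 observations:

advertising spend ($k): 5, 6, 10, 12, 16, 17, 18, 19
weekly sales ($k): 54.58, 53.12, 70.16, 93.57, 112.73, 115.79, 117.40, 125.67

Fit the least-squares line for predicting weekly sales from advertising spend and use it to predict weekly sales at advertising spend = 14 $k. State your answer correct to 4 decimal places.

n = 8, Σx = 103, Σy = 743.02, Σxy = 10689.1, Σx² = 1535
Sxx = Σx² − (Σx)²/n = 1535 − 1326.125 = 208.875
Sxy = Σxy − (Σx)(Σy)/n = 10689.1 − 9566.3825 = 1122.7175
b = Sxy/Sxx = 1122.7175/208.875 = 5.375069
a = ȳ − b·x̄ = 92.8775 − 5.375069·12.875 = 23.673489
ŷ(14) = a + b·14 = 23.673489 + 5.375069·14 = 98.924452

98.9245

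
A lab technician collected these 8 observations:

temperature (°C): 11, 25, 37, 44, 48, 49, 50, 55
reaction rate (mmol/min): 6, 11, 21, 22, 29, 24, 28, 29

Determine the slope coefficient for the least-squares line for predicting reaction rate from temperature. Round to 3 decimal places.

n = 8, Σx = 319, Σy = 170, Σxy = 7649, Σx² = 14281
Sxx = Σx² − (Σx)²/n = 14281 − 12720.125 = 1560.875
Sxy = Σxy − (Σx)(Σy)/n = 7649 − 6778.75 = 870.25
b = Sxy/Sxx = 870.25/1560.875 = 0.557540

0.558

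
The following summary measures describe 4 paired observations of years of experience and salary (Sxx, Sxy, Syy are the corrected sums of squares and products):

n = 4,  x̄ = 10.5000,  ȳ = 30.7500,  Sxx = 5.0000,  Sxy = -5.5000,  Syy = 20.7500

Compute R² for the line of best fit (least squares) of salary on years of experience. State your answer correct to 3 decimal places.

R² = Sxy²/(Sxx·Syy) = (-5.5)²/(5·20.75) = 0.291566

0.292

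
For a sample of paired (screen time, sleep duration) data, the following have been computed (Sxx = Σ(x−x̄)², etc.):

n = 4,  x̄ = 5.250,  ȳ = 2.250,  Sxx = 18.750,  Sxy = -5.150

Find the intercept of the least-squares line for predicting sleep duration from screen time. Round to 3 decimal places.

b = Sxy/Sxx = -5.15/18.75 = -0.274667
a = ȳ − b·x̄ = 2.25 − (-0.274667)·5.25 = 3.692

3.692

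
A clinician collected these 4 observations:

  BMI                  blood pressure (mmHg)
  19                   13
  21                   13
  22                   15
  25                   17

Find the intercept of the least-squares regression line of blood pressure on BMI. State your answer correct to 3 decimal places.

-1.160

n = 4, Σx = 87, Σy = 58, Σxy = 1275, Σx² = 1911
Sxx = Σx² − (Σx)²/n = 1911 − 1892.25 = 18.75
Sxy = Σxy − (Σx)(Σy)/n = 1275 − 1261.5 = 13.5
b = Sxy/Sxx = 13.5/18.75 = 0.72
a = ȳ − b·x̄ = 14.5 − 0.72·21.75 = -1.16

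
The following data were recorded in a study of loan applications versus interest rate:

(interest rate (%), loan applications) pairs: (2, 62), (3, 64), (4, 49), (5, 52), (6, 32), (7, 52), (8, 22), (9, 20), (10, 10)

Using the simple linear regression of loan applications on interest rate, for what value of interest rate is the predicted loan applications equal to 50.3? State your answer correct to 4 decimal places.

n = 9, Σx = 54, Σy = 363, Σxy = 1784, Σx² = 384
Sxx = Σx² − (Σx)²/n = 384 − 324 = 60
Sxy = Σxy − (Σx)(Σy)/n = 1784 − 2178 = -394
b = Sxy/Sxx = -394/60 = -6.566667
a = ȳ − b·x̄ = 40.333333 − (-6.566667)·6 = 79.733333
Set a + b·x = 50.3: x = (50.3 − 79.733333) / (-6.566667) = 4.482234

4.4822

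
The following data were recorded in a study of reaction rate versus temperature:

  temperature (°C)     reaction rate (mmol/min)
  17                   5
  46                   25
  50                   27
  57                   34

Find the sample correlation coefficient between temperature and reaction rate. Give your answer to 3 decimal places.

0.998

n = 4, Σx = 170, Σy = 91, Σxy = 4523, Σx² = 8154, Σy² = 2535
Sxx = Σx² − (Σx)²/n = 8154 − 7225 = 929
Sxy = Σxy − (Σx)(Σy)/n = 4523 − 3867.5 = 655.5
Syy = Σy² − (Σy)²/n = 2535 − 2070.25 = 464.75
r = Sxy/√(Sxx·Syy) = 655.5/√(431752.75) = 655.5/657.078953 = 0.997597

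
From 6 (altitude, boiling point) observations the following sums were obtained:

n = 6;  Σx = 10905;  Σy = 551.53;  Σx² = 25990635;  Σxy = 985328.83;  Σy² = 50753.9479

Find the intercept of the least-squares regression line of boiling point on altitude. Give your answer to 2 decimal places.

96.95

Sxx = Σx² − (Σx)²/n = 25990635 − 19819837.5 = 6170797.5
Sxy = Σxy − (Σx)(Σy)/n = 985328.83 − 1002405.775 = -17076.945
b = Sxy/Sxx = -17076.945/6170797.5 = -0.002767
a = ȳ − b·x̄ = 91.921667 − (-0.002767)·1817.5 = 96.951381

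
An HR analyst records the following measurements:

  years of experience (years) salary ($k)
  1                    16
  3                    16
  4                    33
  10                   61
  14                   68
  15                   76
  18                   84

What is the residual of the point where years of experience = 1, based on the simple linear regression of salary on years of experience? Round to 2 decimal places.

0.22

n = 7, Σx = 65, Σy = 354, Σxy = 4410, Σx² = 871
Sxx = Σx² − (Σx)²/n = 871 − 603.571429 = 267.428571
Sxy = Σxy − (Σx)(Σy)/n = 4410 − 3287.142857 = 1122.857143
b = Sxy/Sxx = 1122.857143/267.428571 = 4.198718
a = ȳ − b·x̄ = 50.571429 − 4.198718·9.285714 = 11.583333
ŷ(1) = 11.583333 + 4.198718·1 = 15.782051
residual = y − ŷ = 16 − 15.782051 = 0.217949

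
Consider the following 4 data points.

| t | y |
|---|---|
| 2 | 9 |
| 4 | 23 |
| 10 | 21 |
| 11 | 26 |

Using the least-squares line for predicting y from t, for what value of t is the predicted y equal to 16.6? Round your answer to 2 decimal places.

n = 4, Σx = 27, Σy = 79, Σxy = 606, Σx² = 241
Sxx = Σx² − (Σx)²/n = 241 − 182.25 = 58.75
Sxy = Σxy − (Σx)(Σy)/n = 606 − 533.25 = 72.75
b = Sxy/Sxx = 72.75/58.75 = 1.238298
a = ȳ − b·x̄ = 19.75 − 1.238298·6.75 = 11.391489
Set a + b·x = 16.6: x = (16.6 − 11.391489) / 1.238298 = 4.206186

4.21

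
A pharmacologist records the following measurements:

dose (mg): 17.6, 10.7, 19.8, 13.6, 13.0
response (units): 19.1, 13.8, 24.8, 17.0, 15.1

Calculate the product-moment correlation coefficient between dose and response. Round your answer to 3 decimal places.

n = 5, Σx = 74.7, Σy = 89.8, Σxy = 1402.36, Σx² = 1170.25, Σy² = 1687.3
Sxx = Σx² − (Σx)²/n = 1170.25 − 1116.018 = 54.232
Sxy = Σxy − (Σx)(Σy)/n = 1402.36 − 1341.612 = 60.748
Syy = Σy² − (Σy)²/n = 1687.3 − 1612.808 = 74.492
r = Sxy/√(Sxx·Syy) = 60.748/√(4039.850144) = 60.748/63.559815 = 0.955761

0.956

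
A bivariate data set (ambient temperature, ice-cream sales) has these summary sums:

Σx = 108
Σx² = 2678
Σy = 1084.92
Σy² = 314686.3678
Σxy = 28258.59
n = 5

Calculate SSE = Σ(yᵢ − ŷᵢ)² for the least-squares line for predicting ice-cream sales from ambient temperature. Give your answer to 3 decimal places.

11854.174

Sxx = Σx² − (Σx)²/n = 2678 − 2332.8 = 345.2
Sxy = Σxy − (Σx)(Σy)/n = 28258.59 − 23434.272 = 4824.318
Syy = Σy² − (Σy)²/n = 314686.3678 − 235410.28128 = 79276.08652
b = Sxy/Sxx = 4824.318/345.2 = 13.975429
SSE = Syy − b·Sxy = 79276.08652 − 13.975429·4824.318 = 11854.174107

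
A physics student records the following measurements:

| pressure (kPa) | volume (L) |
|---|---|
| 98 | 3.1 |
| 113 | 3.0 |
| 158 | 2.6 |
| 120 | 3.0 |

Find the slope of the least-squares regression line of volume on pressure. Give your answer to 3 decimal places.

n = 4, Σx = 489, Σy = 11.7, Σxy = 1413.6, Σx² = 61737
Sxx = Σx² − (Σx)²/n = 61737 − 59780.25 = 1956.75
Sxy = Σxy − (Σx)(Σy)/n = 1413.6 − 1430.325 = -16.725
b = Sxy/Sxx = -16.725/1956.75 = -0.008547

-0.009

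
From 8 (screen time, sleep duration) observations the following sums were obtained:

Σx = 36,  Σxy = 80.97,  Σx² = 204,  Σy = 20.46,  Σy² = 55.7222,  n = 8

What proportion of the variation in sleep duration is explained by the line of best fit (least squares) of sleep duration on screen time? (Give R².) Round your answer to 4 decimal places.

0.8639

Sxx = Σx² − (Σx)²/n = 204 − 162 = 42
Sxy = Σxy − (Σx)(Σy)/n = 80.97 − 92.07 = -11.1
Syy = Σy² − (Σy)²/n = 55.7222 − 52.32645 = 3.39575
R² = Sxy²/(Sxx·Syy) = (-11.1)²/(42·3.39575) = 0.863895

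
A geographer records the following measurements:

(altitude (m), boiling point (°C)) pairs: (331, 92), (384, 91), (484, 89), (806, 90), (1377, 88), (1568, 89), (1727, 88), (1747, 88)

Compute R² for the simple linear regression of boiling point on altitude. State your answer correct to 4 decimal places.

n = 8, Σx = 8424, Σy = 715, Σxy = 747452, Σx² = 11530200, Σy² = 63919
Sxx = Σx² − (Σx)²/n = 11530200 − 8870472 = 2659728
Sxy = Σxy − (Σx)(Σy)/n = 747452 − 752895 = -5443
Syy = Σy² − (Σy)²/n = 63919 − 63903.125 = 15.875
R² = Sxy²/(Sxx·Syy) = (-5443)²/(2659728·15.875) = 0.701658

0.7017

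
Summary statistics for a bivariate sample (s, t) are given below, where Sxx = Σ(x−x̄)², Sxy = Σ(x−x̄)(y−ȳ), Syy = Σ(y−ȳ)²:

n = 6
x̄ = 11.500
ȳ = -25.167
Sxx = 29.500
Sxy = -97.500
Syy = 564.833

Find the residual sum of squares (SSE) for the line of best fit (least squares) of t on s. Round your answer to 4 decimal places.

b = Sxy/Sxx = -97.5/29.5 = -3.305085
SSE = Syy − b·Sxy = 564.833 − (-3.305085)·(-97.5) = 242.587237

242.5872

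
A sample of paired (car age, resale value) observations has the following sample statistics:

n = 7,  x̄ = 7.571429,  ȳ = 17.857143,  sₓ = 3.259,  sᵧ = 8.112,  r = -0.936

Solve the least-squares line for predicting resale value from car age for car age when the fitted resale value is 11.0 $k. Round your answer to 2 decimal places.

10.51

b = r · sᵧ/sₓ = -0.936 · 8.112/3.259 = -2.329804
a = ȳ − b·x̄ = 17.857143 − (-2.329804)·7.571429 = 35.497090
Set a + b·x = 11.0: x = (11.0 − 35.497090) / (-2.329804) = 10.514656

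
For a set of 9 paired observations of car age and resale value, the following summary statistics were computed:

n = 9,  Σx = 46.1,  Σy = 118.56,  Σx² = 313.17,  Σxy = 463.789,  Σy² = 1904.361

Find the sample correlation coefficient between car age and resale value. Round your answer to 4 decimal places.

Sxx = Σx² − (Σx)²/n = 313.17 − 236.134444 = 77.035556
Sxy = Σxy − (Σx)(Σy)/n = 463.789 − 607.290667 = -143.501667
Syy = Σy² − (Σy)²/n = 1904.361 − 1561.8304 = 342.5306
r = Sxy/√(Sxx·Syy) = -143.501667/√(26387.035066) = -143.501667/162.440866 = -0.883409

-0.8834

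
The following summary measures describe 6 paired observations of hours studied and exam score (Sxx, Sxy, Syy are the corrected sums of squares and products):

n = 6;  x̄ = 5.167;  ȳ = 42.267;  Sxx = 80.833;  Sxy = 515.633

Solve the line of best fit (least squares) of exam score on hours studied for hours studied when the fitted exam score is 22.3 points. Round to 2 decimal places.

2.04

b = Sxy/Sxx = 515.633/80.833 = 6.378991
a = ȳ − b·x̄ = 42.267 − 6.378991·5.167 = 9.306752
Set a + b·x = 22.3: x = (22.3 − 9.306752) / 6.378991 = 2.036881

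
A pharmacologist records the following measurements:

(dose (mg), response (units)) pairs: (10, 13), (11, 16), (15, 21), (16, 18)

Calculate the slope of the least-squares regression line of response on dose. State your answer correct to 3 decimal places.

0.962

n = 4, Σx = 52, Σy = 68, Σxy = 909, Σx² = 702
Sxx = Σx² − (Σx)²/n = 702 − 676 = 26
Sxy = Σxy − (Σx)(Σy)/n = 909 − 884 = 25
b = Sxy/Sxx = 25/26 = 0.961538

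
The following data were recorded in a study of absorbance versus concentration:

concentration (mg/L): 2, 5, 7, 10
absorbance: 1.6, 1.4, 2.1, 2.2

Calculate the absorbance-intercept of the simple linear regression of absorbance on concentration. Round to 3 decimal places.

n = 4, Σx = 24, Σy = 7.3, Σxy = 46.9, Σx² = 178
Sxx = Σx² − (Σx)²/n = 178 − 144 = 34
Sxy = Σxy − (Σx)(Σy)/n = 46.9 − 43.8 = 3.1
b = Sxy/Sxx = 3.1/34 = 0.091176
a = ȳ − b·x̄ = 1.825 − 0.091176·6 = 1.277941

1.278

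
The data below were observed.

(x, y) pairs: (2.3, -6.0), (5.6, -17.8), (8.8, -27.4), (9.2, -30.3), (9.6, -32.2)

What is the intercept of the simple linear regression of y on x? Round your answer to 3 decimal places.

n = 5, Σx = 35.5, Σy = -113.7, Σxy = -942.48, Σx² = 290.89
Sxx = Σx² − (Σx)²/n = 290.89 − 252.05 = 38.84
Sxy = Σxy − (Σx)(Σy)/n = -942.48 − (-807.27) = -135.21
b = Sxy/Sxx = -135.21/38.84 = -3.481205
a = ȳ − b·x̄ = -22.74 − (-3.481205)·7.1 = 1.976555

1.977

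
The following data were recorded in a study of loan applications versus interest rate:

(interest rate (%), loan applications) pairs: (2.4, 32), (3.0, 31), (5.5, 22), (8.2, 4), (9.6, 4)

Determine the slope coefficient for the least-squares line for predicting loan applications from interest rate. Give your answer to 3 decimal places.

-4.331

n = 5, Σx = 28.7, Σy = 93, Σxy = 362, Σx² = 204.41
Sxx = Σx² − (Σx)²/n = 204.41 − 164.738 = 39.672
Sxy = Σxy − (Σx)(Σy)/n = 362 − 533.82 = -171.82
b = Sxy/Sxx = -171.82/39.672 = -4.331014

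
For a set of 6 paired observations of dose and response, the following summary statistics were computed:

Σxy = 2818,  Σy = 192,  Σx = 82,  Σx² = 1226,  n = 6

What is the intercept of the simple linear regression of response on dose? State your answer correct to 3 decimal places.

6.829

Sxx = Σx² − (Σx)²/n = 1226 − 1120.666667 = 105.333333
Sxy = Σxy − (Σx)(Σy)/n = 2818 − 2624 = 194
b = Sxy/Sxx = 194/105.333333 = 1.841772
a = ȳ − b·x̄ = 32 − 1.841772·13.666667 = 6.829114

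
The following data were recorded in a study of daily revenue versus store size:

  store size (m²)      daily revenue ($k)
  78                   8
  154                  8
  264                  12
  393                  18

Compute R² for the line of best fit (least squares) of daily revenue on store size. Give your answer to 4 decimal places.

0.9304

n = 4, Σx = 889, Σy = 46, Σxy = 12098, Σx² = 253945, Σy² = 596
Sxx = Σx² − (Σx)²/n = 253945 − 197580.25 = 56364.75
Sxy = Σxy − (Σx)(Σy)/n = 12098 − 10223.5 = 1874.5
Syy = Σy² − (Σy)²/n = 596 − 529 = 67
R² = Sxy²/(Sxx·Syy) = (1874.5)²/(56364.75·67) = 0.930440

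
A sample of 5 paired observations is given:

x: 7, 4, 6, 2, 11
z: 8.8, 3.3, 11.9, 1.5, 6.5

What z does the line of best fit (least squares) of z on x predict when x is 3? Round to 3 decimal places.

4.528

n = 5, Σx = 30, Σy = 32, Σxy = 220.7, Σx² = 226
Sxx = Σx² − (Σx)²/n = 226 − 180 = 46
Sxy = Σxy − (Σx)(Σy)/n = 220.7 − 192 = 28.7
b = Sxy/Sxx = 28.7/46 = 0.623913
a = ȳ − b·x̄ = 6.4 − 0.623913·6 = 2.656522
ŷ(3) = a + b·3 = 2.656522 + 0.623913·3 = 4.528261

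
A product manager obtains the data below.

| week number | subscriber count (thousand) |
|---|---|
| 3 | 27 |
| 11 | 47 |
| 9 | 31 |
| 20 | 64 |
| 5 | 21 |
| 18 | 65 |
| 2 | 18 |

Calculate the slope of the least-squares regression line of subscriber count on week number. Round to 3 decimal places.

2.689

n = 7, Σx = 68, Σy = 273, Σxy = 3468, Σx² = 964
Sxx = Σx² − (Σx)²/n = 964 − 660.571429 = 303.428571
Sxy = Σxy − (Σx)(Σy)/n = 3468 − 2652 = 816
b = Sxy/Sxx = 816/303.428571 = 2.689266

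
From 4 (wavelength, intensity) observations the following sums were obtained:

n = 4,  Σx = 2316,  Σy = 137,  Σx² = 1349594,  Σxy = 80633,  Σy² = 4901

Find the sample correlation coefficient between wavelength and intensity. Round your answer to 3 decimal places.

0.976

Sxx = Σx² − (Σx)²/n = 1349594 − 1340964 = 8630
Sxy = Σxy − (Σx)(Σy)/n = 80633 − 79323 = 1310
Syy = Σy² − (Σy)²/n = 4901 − 4692.25 = 208.75
r = Sxy/√(Sxx·Syy) = 1310/√(1801512.5) = 1310/1342.204344 = 0.976006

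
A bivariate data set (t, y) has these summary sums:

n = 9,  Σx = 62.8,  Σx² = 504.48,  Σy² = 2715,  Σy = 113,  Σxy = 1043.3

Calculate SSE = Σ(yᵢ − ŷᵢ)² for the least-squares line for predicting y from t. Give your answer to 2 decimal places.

Sxx = Σx² − (Σx)²/n = 504.48 − 438.204444 = 66.275556
Sxy = Σxy − (Σx)(Σy)/n = 1043.3 − 788.488889 = 254.811111
Syy = Σy² − (Σy)²/n = 2715 − 1418.777778 = 1296.222222
b = Sxy/Sxx = 254.811111/66.275556 = 3.844722
SSE = Syy − b·Sxy = 1296.222222 − 3.844722·254.811111 = 316.544243

316.54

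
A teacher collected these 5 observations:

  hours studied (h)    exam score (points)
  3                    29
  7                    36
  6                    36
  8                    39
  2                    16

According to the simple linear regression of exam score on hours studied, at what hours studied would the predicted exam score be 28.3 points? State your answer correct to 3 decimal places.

n = 5, Σx = 26, Σy = 156, Σxy = 899, Σx² = 162
Sxx = Σx² − (Σx)²/n = 162 − 135.2 = 26.8
Sxy = Σxy − (Σx)(Σy)/n = 899 − 811.2 = 87.8
b = Sxy/Sxx = 87.8/26.8 = 3.276119
a = ȳ − b·x̄ = 31.2 − 3.276119·5.2 = 14.164179
Set a + b·x = 28.3: x = (28.3 − 14.164179) / 3.276119 = 4.314806

4.315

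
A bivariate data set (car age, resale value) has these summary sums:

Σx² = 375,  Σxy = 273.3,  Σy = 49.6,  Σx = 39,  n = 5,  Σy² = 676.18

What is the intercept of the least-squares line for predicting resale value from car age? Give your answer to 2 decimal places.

22.43

Sxx = Σx² − (Σx)²/n = 375 − 304.2 = 70.8
Sxy = Σxy − (Σx)(Σy)/n = 273.3 − 386.88 = -113.58
b = Sxy/Sxx = -113.58/70.8 = -1.604237
a = ȳ − b·x̄ = 9.92 − (-1.604237)·7.8 = 22.433051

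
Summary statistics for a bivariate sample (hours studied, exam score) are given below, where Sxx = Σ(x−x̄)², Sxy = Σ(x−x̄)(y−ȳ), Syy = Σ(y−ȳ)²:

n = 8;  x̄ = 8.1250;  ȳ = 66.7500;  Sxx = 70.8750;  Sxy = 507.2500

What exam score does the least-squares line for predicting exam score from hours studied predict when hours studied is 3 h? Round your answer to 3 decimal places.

b = Sxy/Sxx = 507.25/70.875 = 7.156966
a = ȳ − b·x̄ = 66.75 − 7.156966·8.125 = 8.599647
ŷ(3) = a + b·3 = 8.599647 + 7.156966·3 = 30.070547

30.071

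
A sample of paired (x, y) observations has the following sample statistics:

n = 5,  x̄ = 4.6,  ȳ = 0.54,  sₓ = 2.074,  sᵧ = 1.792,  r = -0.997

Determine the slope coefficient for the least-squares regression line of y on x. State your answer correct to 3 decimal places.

-0.861

b = r · sᵧ/sₓ = -0.997 · 1.792/2.074 = -0.861439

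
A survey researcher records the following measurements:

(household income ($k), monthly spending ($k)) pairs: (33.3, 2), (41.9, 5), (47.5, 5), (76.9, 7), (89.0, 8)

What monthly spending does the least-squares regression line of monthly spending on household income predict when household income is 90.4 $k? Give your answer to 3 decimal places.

n = 5, Σx = 288.6, Σy = 27, Σxy = 1763.9, Σx² = 18955.36
Sxx = Σx² − (Σx)²/n = 18955.36 − 16657.992 = 2297.368
Sxy = Σxy − (Σx)(Σy)/n = 1763.9 − 1558.44 = 205.46
b = Sxy/Sxx = 205.46/2297.368 = 0.089433
a = ȳ − b·x̄ = 5.4 − 0.089433·57.72 = 0.237940
ŷ(90.4) = a + b·90.4 = 0.237940 + 0.089433·90.4 = 8.322663

8.323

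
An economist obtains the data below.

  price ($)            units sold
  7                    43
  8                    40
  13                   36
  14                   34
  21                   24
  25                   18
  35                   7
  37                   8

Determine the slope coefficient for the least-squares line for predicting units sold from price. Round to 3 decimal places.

-1.215

n = 8, Σx = 160, Σy = 210, Σxy = 3060, Σx² = 4138
Sxx = Σx² − (Σx)²/n = 4138 − 3200 = 938
Sxy = Σxy − (Σx)(Σy)/n = 3060 − 4200 = -1140
b = Sxy/Sxx = -1140/938 = -1.215352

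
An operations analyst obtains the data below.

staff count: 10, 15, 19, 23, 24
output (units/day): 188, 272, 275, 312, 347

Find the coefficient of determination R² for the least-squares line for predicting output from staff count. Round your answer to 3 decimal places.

n = 5, Σx = 91, Σy = 1394, Σxy = 26689, Σx² = 1791, Σy² = 402706
Sxx = Σx² − (Σx)²/n = 1791 − 1656.2 = 134.8
Sxy = Σxy − (Σx)(Σy)/n = 26689 − 25370.8 = 1318.2
Syy = Σy² − (Σy)²/n = 402706 − 388647.2 = 14058.8
R² = Sxy²/(Sxx·Syy) = (1318.2)²/(134.8·14058.8) = 0.916905

0.917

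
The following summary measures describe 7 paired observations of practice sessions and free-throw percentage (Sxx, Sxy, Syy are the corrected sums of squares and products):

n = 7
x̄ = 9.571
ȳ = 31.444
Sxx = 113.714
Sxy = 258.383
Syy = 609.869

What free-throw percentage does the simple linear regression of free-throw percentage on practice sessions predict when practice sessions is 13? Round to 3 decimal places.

39.235

b = Sxy/Sxx = 258.383/113.714 = 2.272218
a = ȳ − b·x̄ = 31.444 − 2.272218·9.571 = 9.696601
ŷ(13) = a + b·13 = 9.696601 + 2.272218·13 = 39.235436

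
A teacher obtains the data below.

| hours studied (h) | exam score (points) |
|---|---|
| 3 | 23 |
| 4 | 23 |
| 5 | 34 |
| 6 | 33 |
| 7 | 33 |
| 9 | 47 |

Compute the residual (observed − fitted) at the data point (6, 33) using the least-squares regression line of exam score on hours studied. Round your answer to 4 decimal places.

-0.4429

n = 6, Σx = 34, Σy = 193, Σxy = 1183, Σx² = 216
Sxx = Σx² − (Σx)²/n = 216 − 192.666667 = 23.333333
Sxy = Σxy − (Σx)(Σy)/n = 1183 − 1093.666667 = 89.333333
b = Sxy/Sxx = 89.333333/23.333333 = 3.828571
a = ȳ − b·x̄ = 32.166667 − 3.828571·5.666667 = 10.471429
ŷ(6) = 10.471429 + 3.828571·6 = 33.442857
residual = y − ŷ = 33 − 33.442857 = -0.442857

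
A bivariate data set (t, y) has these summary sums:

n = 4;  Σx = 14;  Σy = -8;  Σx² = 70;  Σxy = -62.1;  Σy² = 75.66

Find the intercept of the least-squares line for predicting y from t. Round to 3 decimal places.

3.683

Sxx = Σx² − (Σx)²/n = 70 − 49 = 21
Sxy = Σxy − (Σx)(Σy)/n = -62.1 − (-28) = -34.1
b = Sxy/Sxx = -34.1/21 = -1.623810
a = ȳ − b·x̄ = -2 − (-1.623810)·3.5 = 3.683333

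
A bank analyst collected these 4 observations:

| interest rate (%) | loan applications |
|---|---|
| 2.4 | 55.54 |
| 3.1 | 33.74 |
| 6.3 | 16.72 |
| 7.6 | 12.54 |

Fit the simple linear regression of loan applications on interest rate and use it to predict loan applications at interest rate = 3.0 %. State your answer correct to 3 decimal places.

43.106

n = 4, Σx = 19.4, Σy = 118.54, Σxy = 438.53, Σx² = 112.82
Sxx = Σx² − (Σx)²/n = 112.82 − 94.09 = 18.73
Sxy = Σxy − (Σx)(Σy)/n = 438.53 − 574.919 = -136.389
b = Sxy/Sxx = -136.389/18.73 = -7.281847
a = ȳ − b·x̄ = 29.635 − (-7.281847)·4.85 = 64.951959
ŷ(3.0) = a + b·3.0 = 64.951959 + (-7.281847)·3 = 43.106418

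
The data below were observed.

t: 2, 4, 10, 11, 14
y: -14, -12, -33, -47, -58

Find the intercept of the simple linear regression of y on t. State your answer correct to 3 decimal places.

n = 5, Σx = 41, Σy = -164, Σxy = -1735, Σx² = 437
Sxx = Σx² − (Σx)²/n = 437 − 336.2 = 100.8
Sxy = Σxy − (Σx)(Σy)/n = -1735 − (-1344.8) = -390.2
b = Sxy/Sxx = -390.2/100.8 = -3.871032
a = ȳ − b·x̄ = -32.8 − (-3.871032)·8.2 = -1.057540

-1.058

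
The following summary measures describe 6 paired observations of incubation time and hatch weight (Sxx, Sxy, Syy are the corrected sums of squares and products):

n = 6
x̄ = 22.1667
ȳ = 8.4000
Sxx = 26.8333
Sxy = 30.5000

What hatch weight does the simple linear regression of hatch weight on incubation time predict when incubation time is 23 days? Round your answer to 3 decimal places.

9.347

b = Sxy/Sxx = 30.5/26.8333 = 1.136647
a = ȳ − b·x̄ = 8.4 − 1.136647·22.1667 = -16.795721
ŷ(23) = a + b·23 = -16.795721 + 1.136647·23 = 9.347168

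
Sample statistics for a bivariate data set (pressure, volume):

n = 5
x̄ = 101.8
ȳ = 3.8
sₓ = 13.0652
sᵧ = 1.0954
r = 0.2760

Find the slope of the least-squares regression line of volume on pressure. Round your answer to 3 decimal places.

0.023

b = r · sᵧ/sₓ = 0.276 · 1.0954/13.0652 = 0.023140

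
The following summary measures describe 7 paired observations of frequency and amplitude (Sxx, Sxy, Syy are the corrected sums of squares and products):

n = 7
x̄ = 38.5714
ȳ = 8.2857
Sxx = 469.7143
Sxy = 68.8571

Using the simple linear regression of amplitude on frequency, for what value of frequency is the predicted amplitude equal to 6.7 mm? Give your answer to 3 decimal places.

b = Sxy/Sxx = 68.8571/469.7143 = 0.146594
a = ȳ − b·x̄ = 8.2857 − 0.146594·38.5714 = 2.631380
Set a + b·x = 6.7: x = (6.7 − 2.631380) / 0.146594 = 27.754419

27.754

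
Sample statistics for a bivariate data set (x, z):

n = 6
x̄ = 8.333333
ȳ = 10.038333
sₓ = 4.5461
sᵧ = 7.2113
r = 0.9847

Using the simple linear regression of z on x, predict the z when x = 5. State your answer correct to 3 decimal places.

b = r · sᵧ/sₓ = 0.9847 · 7.2113/4.5461 = 1.561991
a = ȳ − b·x̄ = 10.038333 − 1.561991·8.333333 = -2.978258
ŷ(5) = a + b·5 = -2.978258 + 1.561991·5 = 4.831697

4.832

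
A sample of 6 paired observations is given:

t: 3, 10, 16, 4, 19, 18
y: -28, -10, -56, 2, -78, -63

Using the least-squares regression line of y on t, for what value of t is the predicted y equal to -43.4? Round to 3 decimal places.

12.841

n = 6, Σx = 70, Σy = -233, Σxy = -3688, Σx² = 1066
Sxx = Σx² − (Σx)²/n = 1066 − 816.666667 = 249.333333
Sxy = Σxy − (Σx)(Σy)/n = -3688 − (-2718.333333) = -969.666667
b = Sxy/Sxx = -969.666667/249.333333 = -3.889037
a = ȳ − b·x̄ = -38.833333 − (-3.889037)·11.666667 = 6.538770
Set a + b·x = -43.4: x = (-43.4 − 6.538770) / (-3.889037) = 12.840908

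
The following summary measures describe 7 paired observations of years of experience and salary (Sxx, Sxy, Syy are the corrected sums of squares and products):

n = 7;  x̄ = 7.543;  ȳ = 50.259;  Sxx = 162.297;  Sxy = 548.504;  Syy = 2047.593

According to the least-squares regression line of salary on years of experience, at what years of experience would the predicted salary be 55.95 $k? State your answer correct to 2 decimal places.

9.23

b = Sxy/Sxx = 548.504/162.297 = 3.379631
a = ȳ − b·x̄ = 50.259 − 3.379631·7.543 = 24.766442
Set a + b·x = 55.95: x = (55.95 − 24.766442) / 3.379631 = 9.226912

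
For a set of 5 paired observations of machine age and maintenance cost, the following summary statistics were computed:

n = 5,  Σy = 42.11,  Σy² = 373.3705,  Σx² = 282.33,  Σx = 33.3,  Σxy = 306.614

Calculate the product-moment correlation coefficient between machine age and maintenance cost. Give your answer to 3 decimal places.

0.777

Sxx = Σx² − (Σx)²/n = 282.33 − 221.778 = 60.552
Sxy = Σxy − (Σx)(Σy)/n = 306.614 − 280.4526 = 26.1614
Syy = Σy² − (Σy)²/n = 373.3705 − 354.65042 = 18.72008
r = Sxy/√(Sxx·Syy) = 26.1614/√(1133.538284) = 26.1614/33.668060 = 0.777039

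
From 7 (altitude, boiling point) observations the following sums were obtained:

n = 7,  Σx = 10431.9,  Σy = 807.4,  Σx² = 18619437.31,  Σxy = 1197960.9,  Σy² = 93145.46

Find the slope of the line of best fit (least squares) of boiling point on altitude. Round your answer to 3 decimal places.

Sxx = Σx² − (Σx)²/n = 18619437.31 − 15546362.515714 = 3073074.794286
Sxy = Σxy − (Σx)(Σy)/n = 1197960.9 − 1203245.151429 = -5284.251429
b = Sxy/Sxx = -5284.251429/3073074.794286 = -0.001720

-0.002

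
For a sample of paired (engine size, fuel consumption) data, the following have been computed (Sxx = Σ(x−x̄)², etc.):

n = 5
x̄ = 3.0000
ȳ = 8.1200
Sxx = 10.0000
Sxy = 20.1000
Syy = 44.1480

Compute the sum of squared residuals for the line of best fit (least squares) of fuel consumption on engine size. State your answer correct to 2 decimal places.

b = Sxy/Sxx = 20.1/10 = 2.01
SSE = Syy − b·Sxy = 44.148 − 2.01·20.1 = 3.747

3.75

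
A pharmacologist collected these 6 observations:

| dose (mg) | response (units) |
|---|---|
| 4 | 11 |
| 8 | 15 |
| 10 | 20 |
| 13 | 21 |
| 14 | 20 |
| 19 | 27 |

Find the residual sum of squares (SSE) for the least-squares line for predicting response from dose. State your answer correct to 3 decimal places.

n = 6, Σx = 68, Σy = 114, Σxy = 1430, Σx² = 906, Σy² = 2316
Sxx = Σx² − (Σx)²/n = 906 − 770.666667 = 135.333333
Sxy = Σxy − (Σx)(Σy)/n = 1430 − 1292 = 138
Syy = Σy² − (Σy)²/n = 2316 − 2166 = 150
b = Sxy/Sxx = 138/135.333333 = 1.019704
SSE = Syy − b·Sxy = 150 − 1.019704·138 = 9.280788

9.281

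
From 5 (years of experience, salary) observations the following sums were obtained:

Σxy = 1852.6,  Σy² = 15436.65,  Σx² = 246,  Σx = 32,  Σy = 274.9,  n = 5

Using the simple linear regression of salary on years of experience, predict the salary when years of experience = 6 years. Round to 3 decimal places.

54.075

Sxx = Σx² − (Σx)²/n = 246 − 204.8 = 41.2
Sxy = Σxy − (Σx)(Σy)/n = 1852.6 − 1759.36 = 93.24
b = Sxy/Sxx = 93.24/41.2 = 2.263107
a = ȳ − b·x̄ = 54.98 − 2.263107·6.4 = 40.496117
ŷ(6) = a + b·6 = 40.496117 + 2.263107·6 = 54.074757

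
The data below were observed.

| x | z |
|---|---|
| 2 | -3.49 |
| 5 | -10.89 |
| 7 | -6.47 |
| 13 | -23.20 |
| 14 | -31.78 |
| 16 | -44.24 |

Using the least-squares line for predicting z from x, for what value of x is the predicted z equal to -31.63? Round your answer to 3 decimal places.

13.853

n = 6, Σx = 57, Σy = -120.07, Σxy = -1561.08, Σx² = 699
Sxx = Σx² − (Σx)²/n = 699 − 541.5 = 157.5
Sxy = Σxy − (Σx)(Σy)/n = -1561.08 − (-1140.665) = -420.415
b = Sxy/Sxx = -420.415/157.5 = -2.669302
a = ȳ − b·x̄ = -20.011667 − (-2.669302)·9.5 = 5.346698
Set a + b·x = -31.63: x = (-31.63 − 5.346698) / (-2.669302) = 13.852574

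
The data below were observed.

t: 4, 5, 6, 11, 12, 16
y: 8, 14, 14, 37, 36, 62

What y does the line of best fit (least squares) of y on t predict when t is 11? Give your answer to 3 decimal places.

37.036

n = 6, Σx = 54, Σy = 171, Σxy = 2017, Σx² = 598
Sxx = Σx² − (Σx)²/n = 598 − 486 = 112
Sxy = Σxy − (Σx)(Σy)/n = 2017 − 1539 = 478
b = Sxy/Sxx = 478/112 = 4.267857
a = ȳ − b·x̄ = 28.5 − 4.267857·9 = -9.910714
ŷ(11) = a + b·11 = -9.910714 + 4.267857·11 = 37.035714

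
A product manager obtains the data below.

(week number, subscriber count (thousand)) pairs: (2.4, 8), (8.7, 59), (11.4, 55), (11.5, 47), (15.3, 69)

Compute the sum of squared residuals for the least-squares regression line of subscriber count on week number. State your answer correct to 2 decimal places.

385.85

n = 5, Σx = 49.3, Σy = 238, Σxy = 2755.7, Σx² = 577.75, Σy² = 13540
Sxx = Σx² − (Σx)²/n = 577.75 − 486.098 = 91.652
Sxy = Σxy − (Σx)(Σy)/n = 2755.7 − 2346.68 = 409.02
Syy = Σy² − (Σy)²/n = 13540 − 11328.8 = 2211.2
b = Sxy/Sxx = 409.02/91.652 = 4.462750
SSE = Syy − b·Sxy = 2211.2 − 4.462750·409.02 = 385.845830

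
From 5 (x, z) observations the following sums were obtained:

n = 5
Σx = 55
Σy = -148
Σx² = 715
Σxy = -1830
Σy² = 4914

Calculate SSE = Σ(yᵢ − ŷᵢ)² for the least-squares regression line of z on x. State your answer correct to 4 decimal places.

Sxx = Σx² − (Σx)²/n = 715 − 605 = 110
Sxy = Σxy − (Σx)(Σy)/n = -1830 − (-1628) = -202
Syy = Σy² − (Σy)²/n = 4914 − 4380.8 = 533.2
b = Sxy/Sxx = -202/110 = -1.836364
SSE = Syy − b·Sxy = 533.2 − (-1.836364)·(-202) = 162.254545

162.2545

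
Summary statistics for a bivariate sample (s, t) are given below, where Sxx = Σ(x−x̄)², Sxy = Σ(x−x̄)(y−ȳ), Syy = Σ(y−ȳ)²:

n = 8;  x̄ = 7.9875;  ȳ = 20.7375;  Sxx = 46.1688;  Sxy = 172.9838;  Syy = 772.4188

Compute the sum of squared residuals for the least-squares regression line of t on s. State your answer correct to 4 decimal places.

124.2886

b = Sxy/Sxx = 172.9838/46.1688 = 3.746768
SSE = Syy − b·Sxy = 772.4188 − 3.746768·172.9838 = 124.288568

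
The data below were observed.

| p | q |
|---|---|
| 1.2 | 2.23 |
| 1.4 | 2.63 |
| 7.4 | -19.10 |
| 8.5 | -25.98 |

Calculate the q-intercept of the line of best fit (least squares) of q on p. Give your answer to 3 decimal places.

n = 4, Σx = 18.5, Σy = -40.22, Σxy = -355.812, Σx² = 130.41
Sxx = Σx² − (Σx)²/n = 130.41 − 85.5625 = 44.8475
Sxy = Σxy − (Σx)(Σy)/n = -355.812 − (-186.0175) = -169.7945
b = Sxy/Sxx = -169.7945/44.8475 = -3.786042
a = ȳ − b·x̄ = -10.055 − (-3.786042)·4.625 = 7.455442

7.455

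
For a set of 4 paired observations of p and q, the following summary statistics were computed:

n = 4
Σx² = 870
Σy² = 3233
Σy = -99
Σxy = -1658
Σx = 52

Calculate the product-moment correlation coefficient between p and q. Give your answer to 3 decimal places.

-0.952

Sxx = Σx² − (Σx)²/n = 870 − 676 = 194
Sxy = Σxy − (Σx)(Σy)/n = -1658 − (-1287) = -371
Syy = Σy² − (Σy)²/n = 3233 − 2450.25 = 782.75
r = Sxy/√(Sxx·Syy) = -371/√(151853.5) = -371/389.683846 = -0.952054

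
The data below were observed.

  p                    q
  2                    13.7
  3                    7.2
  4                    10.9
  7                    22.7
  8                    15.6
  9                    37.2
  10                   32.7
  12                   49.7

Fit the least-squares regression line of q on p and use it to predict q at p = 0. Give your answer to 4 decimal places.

-1.8391

n = 8, Σx = 55, Σy = 189.7, Σxy = 1634.5, Σx² = 467
Sxx = Σx² − (Σx)²/n = 467 − 378.125 = 88.875
Sxy = Σxy − (Σx)(Σy)/n = 1634.5 − 1304.1875 = 330.3125
b = Sxy/Sxx = 330.3125/88.875 = 3.716596
a = ȳ − b·x̄ = 23.7125 − 3.716596·6.875 = -1.839100
ŷ(0) = a + b·0 = -1.839100 + 3.716596·0 = -1.839100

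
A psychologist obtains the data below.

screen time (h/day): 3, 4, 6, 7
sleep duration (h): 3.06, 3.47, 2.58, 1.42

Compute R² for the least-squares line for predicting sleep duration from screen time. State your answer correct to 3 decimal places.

0.738

n = 4, Σx = 20, Σy = 10.53, Σxy = 48.48, Σx² = 110, Σy² = 30.0773
Sxx = Σx² − (Σx)²/n = 110 − 100 = 10
Sxy = Σxy − (Σx)(Σy)/n = 48.48 − 52.65 = -4.17
Syy = Σy² − (Σy)²/n = 30.0773 − 27.720225 = 2.357075
R² = Sxy²/(Sxx·Syy) = (-4.17)²/(10·2.357075) = 0.737732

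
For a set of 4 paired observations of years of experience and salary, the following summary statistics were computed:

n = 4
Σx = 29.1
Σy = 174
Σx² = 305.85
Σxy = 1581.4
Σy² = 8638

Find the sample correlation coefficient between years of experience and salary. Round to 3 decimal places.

0.995

Sxx = Σx² − (Σx)²/n = 305.85 − 211.7025 = 94.1475
Sxy = Σxy − (Σx)(Σy)/n = 1581.4 − 1265.85 = 315.55
Syy = Σy² − (Σy)²/n = 8638 − 7569 = 1069
r = Sxy/√(Sxx·Syy) = 315.55/√(100643.6775) = 315.55/317.243877 = 0.994661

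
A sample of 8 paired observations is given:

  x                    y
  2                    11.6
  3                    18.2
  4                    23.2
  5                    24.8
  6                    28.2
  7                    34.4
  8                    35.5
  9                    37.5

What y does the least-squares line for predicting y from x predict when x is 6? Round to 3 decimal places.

n = 8, Σx = 44, Σy = 213.4, Σxy = 1326.1, Σx² = 284
Sxx = Σx² − (Σx)²/n = 284 − 242 = 42
Sxy = Σxy − (Σx)(Σy)/n = 1326.1 − 1173.7 = 152.4
b = Sxy/Sxx = 152.4/42 = 3.628571
a = ȳ − b·x̄ = 26.675 − 3.628571·5.5 = 6.717857
ŷ(6) = a + b·6 = 6.717857 + 3.628571·6 = 28.489286

28.489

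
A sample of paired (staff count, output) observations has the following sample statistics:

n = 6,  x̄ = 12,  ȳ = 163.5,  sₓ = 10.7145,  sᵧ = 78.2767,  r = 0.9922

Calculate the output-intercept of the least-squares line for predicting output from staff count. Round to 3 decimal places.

b = r · sᵧ/sₓ = 0.9922 · 78.2767/10.7145 = 7.248695
a = ȳ − b·x̄ = 163.5 − 7.248695·12 = 76.515661

76.516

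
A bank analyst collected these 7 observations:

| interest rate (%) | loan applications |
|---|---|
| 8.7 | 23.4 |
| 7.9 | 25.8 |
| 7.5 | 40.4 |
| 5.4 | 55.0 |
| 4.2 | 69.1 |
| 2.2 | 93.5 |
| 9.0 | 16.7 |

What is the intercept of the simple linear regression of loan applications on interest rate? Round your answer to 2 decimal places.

n = 7, Σx = 44.9, Σy = 323.9, Σxy = 1653.62, Σx² = 326.99
Sxx = Σx² − (Σx)²/n = 326.99 − 288.001429 = 38.988571
Sxy = Σxy − (Σx)(Σy)/n = 1653.62 − 2077.587143 = -423.967143
b = Sxy/Sxx = -423.967143/38.988571 = -10.874139
a = ȳ − b·x̄ = 46.271429 − (-10.874139)·6.414286 = 116.021263

116.02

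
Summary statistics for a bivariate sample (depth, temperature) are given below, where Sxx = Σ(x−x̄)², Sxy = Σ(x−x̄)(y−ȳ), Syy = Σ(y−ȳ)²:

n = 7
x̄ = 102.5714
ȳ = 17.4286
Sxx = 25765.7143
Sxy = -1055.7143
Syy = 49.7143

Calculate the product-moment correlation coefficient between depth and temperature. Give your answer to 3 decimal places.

r = Sxy/√(Sxx·Syy) = -1055.7143/√(1280924.450424) = -1055.7143/1131.779329 = -0.932792

-0.933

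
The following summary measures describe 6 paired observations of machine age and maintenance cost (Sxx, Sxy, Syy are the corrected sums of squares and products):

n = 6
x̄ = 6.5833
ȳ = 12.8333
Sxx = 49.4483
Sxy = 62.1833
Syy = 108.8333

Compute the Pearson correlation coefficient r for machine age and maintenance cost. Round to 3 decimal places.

r = Sxy/√(Sxx·Syy) = 62.1833/√(5381.621668) = 62.1833/73.359537 = 0.847651

0.848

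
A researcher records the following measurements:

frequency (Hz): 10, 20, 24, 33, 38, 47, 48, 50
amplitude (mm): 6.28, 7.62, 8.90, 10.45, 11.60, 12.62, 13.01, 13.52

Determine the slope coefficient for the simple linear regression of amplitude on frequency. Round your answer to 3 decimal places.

n = 8, Σx = 270, Σy = 84, Σxy = 3108.07, Σx² = 10622
Sxx = Σx² − (Σx)²/n = 10622 − 9112.5 = 1509.5
Sxy = Σxy − (Σx)(Σy)/n = 3108.07 − 2835 = 273.07
b = Sxy/Sxx = 273.07/1509.5 = 0.180901

0.181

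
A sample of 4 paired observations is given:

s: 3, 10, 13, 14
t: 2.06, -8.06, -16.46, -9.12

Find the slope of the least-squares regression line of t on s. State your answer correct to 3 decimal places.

n = 4, Σx = 40, Σy = -31.58, Σxy = -416.08, Σx² = 474
Sxx = Σx² − (Σx)²/n = 474 − 400 = 74
Sxy = Σxy − (Σx)(Σy)/n = -416.08 − (-315.8) = -100.28
b = Sxy/Sxx = -100.28/74 = -1.355135

-1.355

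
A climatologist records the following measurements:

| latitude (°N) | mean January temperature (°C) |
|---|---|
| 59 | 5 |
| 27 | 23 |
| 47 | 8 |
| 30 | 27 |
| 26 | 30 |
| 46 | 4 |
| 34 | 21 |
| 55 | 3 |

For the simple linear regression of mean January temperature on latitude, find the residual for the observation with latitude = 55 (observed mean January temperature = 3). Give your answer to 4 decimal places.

-0.2833

n = 8, Σx = 324, Σy = 121, Σxy = 3945, Σx² = 14292
Sxx = Σx² − (Σx)²/n = 14292 − 13122 = 1170
Sxy = Σxy − (Σx)(Σy)/n = 3945 − 4900.5 = -955.5
b = Sxy/Sxx = -955.5/1170 = -0.816667
a = ȳ − b·x̄ = 15.125 − (-0.816667)·40.5 = 48.2
ŷ(55) = 48.2 + (-0.816667)·55 = 3.283333
residual = y − ŷ = 3 − 3.283333 = -0.283333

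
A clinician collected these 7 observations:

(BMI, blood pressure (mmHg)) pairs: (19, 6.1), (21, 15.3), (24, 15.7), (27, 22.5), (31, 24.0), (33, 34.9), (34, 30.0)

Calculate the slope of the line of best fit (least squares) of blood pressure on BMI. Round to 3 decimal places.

1.560

n = 7, Σx = 189, Σy = 148.5, Σxy = 4337.2, Σx² = 5313
Sxx = Σx² − (Σx)²/n = 5313 − 5103 = 210
Sxy = Σxy − (Σx)(Σy)/n = 4337.2 − 4009.5 = 327.7
b = Sxy/Sxx = 327.7/210 = 1.560476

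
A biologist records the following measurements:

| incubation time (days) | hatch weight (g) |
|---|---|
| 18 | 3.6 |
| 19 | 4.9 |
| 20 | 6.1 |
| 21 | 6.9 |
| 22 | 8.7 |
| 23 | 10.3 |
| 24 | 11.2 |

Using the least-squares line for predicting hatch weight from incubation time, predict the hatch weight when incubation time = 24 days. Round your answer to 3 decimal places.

11.264

n = 7, Σx = 147, Σy = 51.7, Σxy = 1121.9, Σx² = 3115
Sxx = Σx² − (Σx)²/n = 3115 − 3087 = 28
Sxy = Σxy − (Σx)(Σy)/n = 1121.9 − 1085.7 = 36.2
b = Sxy/Sxx = 36.2/28 = 1.292857
a = ȳ − b·x̄ = 7.385714 − 1.292857·21 = -19.764286
ŷ(24) = a + b·24 = -19.764286 + 1.292857·24 = 11.264286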